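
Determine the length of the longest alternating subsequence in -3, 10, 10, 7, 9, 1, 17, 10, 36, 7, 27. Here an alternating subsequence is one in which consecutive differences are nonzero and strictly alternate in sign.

10

Track the best alternating length ending on an up-step vs a down-step at each position: up/down = 1/1, 2/1, 2/1, 2/3, 4/3, 2/5, 6/1, 6/7, 8/1, 6/9, 10/9.
The maximum over both is 10; one such subsequence is -3, 10, 7, 9, 1, 17, 10, 36, 7, 27.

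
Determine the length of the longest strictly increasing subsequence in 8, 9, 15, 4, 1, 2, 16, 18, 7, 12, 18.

5

Let dp[i] be the longest increasing subsequence ending at position i. Then dp = [1, 2, 3, 1, 1, 2, 4, 5, 3, 4, 5].
The maximum is 5; one witness is 8, 9, 15, 16, 18 at positions 1,2,3,7,8.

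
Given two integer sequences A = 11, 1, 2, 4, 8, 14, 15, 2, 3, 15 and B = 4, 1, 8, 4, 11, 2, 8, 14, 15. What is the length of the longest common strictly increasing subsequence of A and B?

5

A longest common strictly increasing subsequence is 1, 4, 8, 14, 15 (length 5); it appears in order in both A and B, and no longer such subsequence exists.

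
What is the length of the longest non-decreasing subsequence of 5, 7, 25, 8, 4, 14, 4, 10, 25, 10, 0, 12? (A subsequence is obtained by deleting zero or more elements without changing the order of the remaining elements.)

One longest non-decreasing subsequence is 5, 7, 8, 10, 10, 12 (positions 1,2,4,8,10,12), of length 6; no longer one exists.

6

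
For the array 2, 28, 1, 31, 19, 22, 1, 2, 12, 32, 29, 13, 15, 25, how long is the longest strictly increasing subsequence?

Let dp[i] be the longest increasing subsequence ending at position i. Then dp = [1, 2, 1, 3, 2, 3, 1, 2, 3, 4, 4, 4, 5, 6].
The maximum is 6; one witness is 1, 2, 12, 13, 15, 25 at positions 3,8,9,12,13,14.

6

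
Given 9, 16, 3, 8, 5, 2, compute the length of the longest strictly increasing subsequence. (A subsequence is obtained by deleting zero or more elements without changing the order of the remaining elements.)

2

One longest increasing subsequence is 9, 16 (positions 1,2), of length 2; no longer one exists.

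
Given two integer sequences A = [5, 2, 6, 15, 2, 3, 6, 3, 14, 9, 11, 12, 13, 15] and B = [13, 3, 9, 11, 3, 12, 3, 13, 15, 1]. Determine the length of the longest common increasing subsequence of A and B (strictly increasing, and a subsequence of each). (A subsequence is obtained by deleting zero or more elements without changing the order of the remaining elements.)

A longest common strictly increasing subsequence is 3, 9, 11, 12, 13, 15 (length 6); it appears in order in both A and B, and no longer such subsequence exists.

6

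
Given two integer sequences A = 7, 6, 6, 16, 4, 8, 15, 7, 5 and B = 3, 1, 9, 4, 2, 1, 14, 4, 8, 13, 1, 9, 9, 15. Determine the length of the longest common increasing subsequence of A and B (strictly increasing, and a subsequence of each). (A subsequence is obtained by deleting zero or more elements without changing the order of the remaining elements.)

A longest common strictly increasing subsequence is 4, 8, 15 (length 3); it appears in order in both A and B, and no longer such subsequence exists.

3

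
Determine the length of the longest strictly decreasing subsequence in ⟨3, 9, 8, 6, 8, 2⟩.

Let dp[i] be the longest decreasing subsequence ending at position i. Then dp = [1, 1, 2, 3, 2, 4].
The maximum is 4; one witness is 9, 8, 6, 2 at positions 2,3,4,6.

4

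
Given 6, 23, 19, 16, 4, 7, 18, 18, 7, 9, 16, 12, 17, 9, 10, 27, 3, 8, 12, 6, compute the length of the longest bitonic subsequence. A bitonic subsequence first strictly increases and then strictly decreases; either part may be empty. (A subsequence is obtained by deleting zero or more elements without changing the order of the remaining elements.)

9

One longest bitonic subsequence is 6, 23, 19, 18, 16, 12, 10, 8, 6 (positions 1,2,3,8,11,12,15,18,20): it rises to 23 then falls. Length 9 is optimal.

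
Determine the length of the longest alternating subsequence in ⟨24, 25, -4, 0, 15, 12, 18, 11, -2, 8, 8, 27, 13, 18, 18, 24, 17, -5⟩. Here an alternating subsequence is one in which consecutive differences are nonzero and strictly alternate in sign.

Track the best alternating length ending on an up-step vs a down-step at each position: up/down = 1/1, 2/1, 1/3, 4/3, 4/3, 4/5, 6/3, 4/7, 4/7, 8/7, 8/7, 8/1, 8/9, 10/9, 10/9, 10/9, 10/11, 1/11.
The maximum over both is 11; one such subsequence is 24, 25, -4, 15, 12, 18, 11, 27, 13, 18, 17.

11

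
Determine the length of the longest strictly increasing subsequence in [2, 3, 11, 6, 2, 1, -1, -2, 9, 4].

Scanning left to right, the best length ending at each element is: 2→1, 3→2, 11→3, 6→3, 2→1, 1→1, -1→1, -2→1, 9→4, 4→3.
So the longest increasing subsequence has length 4, e.g. 2, 3, 6, 9.

4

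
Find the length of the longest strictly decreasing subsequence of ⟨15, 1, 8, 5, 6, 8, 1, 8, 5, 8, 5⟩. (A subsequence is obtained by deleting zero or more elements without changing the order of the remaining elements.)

4

Let dp[i] be the longest decreasing subsequence ending at position i. Then dp = [1, 2, 2, 3, 3, 2, 4, 2, 4, 2, 4].
The maximum is 4; one witness is 15, 8, 5, 1 at positions 1,3,4,7.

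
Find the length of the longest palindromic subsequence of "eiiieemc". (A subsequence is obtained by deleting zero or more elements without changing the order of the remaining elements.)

5

Using dp[i][j] = 2 + dp[i+1][j−1] if the ends match, else max(dp[i+1][j], dp[i][j−1]):
dp[1][8] = 5. A witness is eiiie at positions 1,2,3,4,6.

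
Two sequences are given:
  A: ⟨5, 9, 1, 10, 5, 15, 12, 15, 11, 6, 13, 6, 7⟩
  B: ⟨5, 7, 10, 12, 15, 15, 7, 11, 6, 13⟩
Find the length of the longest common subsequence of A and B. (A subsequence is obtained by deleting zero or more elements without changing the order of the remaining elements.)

Backtracking the LCS table gives one alignment: 5 (A1,B1) → 10 (A4,B3) → 15 (A6,B5) → 15 (A8,B6) → 11 (A9,B8) → 6 (A10,B9) → 13 (A11,B10).
So the longest common subsequence has length 7.

7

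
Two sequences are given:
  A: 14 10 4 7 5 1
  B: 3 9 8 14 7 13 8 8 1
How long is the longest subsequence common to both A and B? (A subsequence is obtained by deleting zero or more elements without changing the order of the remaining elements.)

3

Backtracking the LCS table gives one alignment: 14 (A1,B4) → 7 (A4,B5) → 1 (A6,B9).
So the longest common subsequence has length 3.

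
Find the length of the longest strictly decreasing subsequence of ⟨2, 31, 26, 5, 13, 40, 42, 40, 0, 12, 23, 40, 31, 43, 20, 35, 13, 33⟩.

Scanning left to right, the best length ending at each element is: 2→1, 31→1, 26→2, 5→3, 13→3, 40→1, 42→1, 40→2, 0→4, 12→4, 23→3, 40→2, 31→3, 43→1, 20→4, 35→3, 13→5, 33→4.
So the longest decreasing subsequence has length 5, e.g. 31, 26, 23, 20, 13.

5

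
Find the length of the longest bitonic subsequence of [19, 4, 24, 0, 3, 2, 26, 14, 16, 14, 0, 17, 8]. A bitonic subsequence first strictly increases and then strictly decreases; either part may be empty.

Let inc[i] be the LIS ending at i and dec[i] the longest strictly decreasing subsequence starting at i. inc = [1, 1, 2, 1, 2, 2, 3, 3, 4, 3, 1, 5, 3], dec = [5, 4, 4, 1, 3, 2, 4, 2, 3, 2, 1, 2, 1].
max_i inc[i]+dec[i]−1 = 6, with one witness 19, 24, 26, 16, 14, 8.

6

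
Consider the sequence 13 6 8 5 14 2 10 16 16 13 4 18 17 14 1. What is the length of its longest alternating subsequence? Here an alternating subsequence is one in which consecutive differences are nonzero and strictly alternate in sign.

10

Track the best alternating length ending on an up-step vs a down-step at each position: up/down = 1/1, 1/2, 3/2, 1/4, 5/1, 1/6, 7/6, 7/1, 7/1, 7/8, 7/8, 9/1, 9/10, 9/10, 1/10.
The maximum over both is 10; one such subsequence is 13, 6, 8, 5, 14, 2, 16, 13, 18, 17.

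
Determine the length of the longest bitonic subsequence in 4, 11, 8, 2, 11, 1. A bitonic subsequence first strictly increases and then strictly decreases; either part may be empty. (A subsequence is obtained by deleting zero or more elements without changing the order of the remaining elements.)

5

One longest bitonic subsequence is 4, 11, 8, 2, 1 (positions 1,2,3,4,6): it rises to 11 then falls. Length 5 is optimal.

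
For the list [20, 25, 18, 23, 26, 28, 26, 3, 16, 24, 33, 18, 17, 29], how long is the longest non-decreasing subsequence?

5

One longest non-decreasing subsequence is 20, 25, 26, 28, 33 (positions 1,2,5,6,11), of length 5; no longer one exists.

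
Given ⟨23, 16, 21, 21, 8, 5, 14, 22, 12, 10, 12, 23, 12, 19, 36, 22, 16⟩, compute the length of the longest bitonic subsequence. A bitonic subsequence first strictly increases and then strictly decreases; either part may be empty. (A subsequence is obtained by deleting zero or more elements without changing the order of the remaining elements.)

7

One longest bitonic subsequence is 16, 21, 22, 23, 36, 22, 16 (positions 2,3,8,12,15,16,17): it rises to 36 then falls. Length 7 is optimal.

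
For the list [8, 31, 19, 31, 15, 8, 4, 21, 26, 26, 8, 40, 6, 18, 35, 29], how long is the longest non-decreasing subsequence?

6

Let dp[i] be the longest non-decreasing subsequence ending at position i. Then dp = [1, 2, 2, 3, 2, 2, 1, 3, 4, 5, 3, 6, 2, 4, 6, 6].
The maximum is 6; one witness is 8, 19, 21, 26, 26, 40 at positions 1,3,8,9,10,12.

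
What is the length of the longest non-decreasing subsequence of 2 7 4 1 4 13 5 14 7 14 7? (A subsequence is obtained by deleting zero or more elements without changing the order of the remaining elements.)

Scanning left to right, the best length ending at each element is: 2→1, 7→2, 4→2, 1→1, 4→3, 13→4, 5→4, 14→5, 7→5, 14→6, 7→6.
So the longest non-decreasing subsequence has length 6, e.g. 2, 4, 4, 13, 14, 14.

6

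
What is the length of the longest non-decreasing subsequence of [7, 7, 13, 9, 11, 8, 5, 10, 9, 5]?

4

One longest non-decreasing subsequence is 7, 7, 9, 11 (positions 1,2,4,5), of length 4; no longer one exists.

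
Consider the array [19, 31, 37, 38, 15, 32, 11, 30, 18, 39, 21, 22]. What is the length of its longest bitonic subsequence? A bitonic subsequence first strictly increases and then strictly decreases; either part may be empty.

One longest bitonic subsequence is 19, 31, 37, 38, 32, 30, 22 (positions 1,2,3,4,6,8,12): it rises to 38 then falls. Length 7 is optimal.

7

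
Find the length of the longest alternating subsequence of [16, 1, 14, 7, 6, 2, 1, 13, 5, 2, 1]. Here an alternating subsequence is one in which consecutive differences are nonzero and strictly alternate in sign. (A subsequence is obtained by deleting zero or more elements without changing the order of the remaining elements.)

6

A longest alternating subsequence is 16, 1, 14, 7, 13, 5 (positions 1,2,3,4,8,9); its 5 consecutive differences strictly alternate in sign, and length 6 is optimal.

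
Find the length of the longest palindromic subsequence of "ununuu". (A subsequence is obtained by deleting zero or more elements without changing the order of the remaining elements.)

One longest palindromic subsequence is uunuu (positions 1,3,4,5,6); it reads the same forward and backward, and the interval DP gives dp[1][6] = 5.

5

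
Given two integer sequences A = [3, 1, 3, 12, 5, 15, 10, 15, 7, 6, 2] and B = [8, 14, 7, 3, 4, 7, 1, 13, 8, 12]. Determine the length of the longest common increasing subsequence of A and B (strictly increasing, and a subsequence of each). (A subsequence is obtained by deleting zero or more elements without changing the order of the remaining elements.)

For each value that appears in both, track the longest common increasing run ending there.
The best achievable length is 2; one witness is 3, 7 (A-positions 1,9, B-positions 4,6).

2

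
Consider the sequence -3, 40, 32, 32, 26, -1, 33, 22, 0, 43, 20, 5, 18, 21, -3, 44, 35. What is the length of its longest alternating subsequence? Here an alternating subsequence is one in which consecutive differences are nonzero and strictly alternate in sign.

11

A longest alternating subsequence is -3, 40, 32, 33, 22, 43, 5, 18, -3, 44, 35 (positions 1,2,3,7,8,10,12,13,15,16,17); its 10 consecutive differences strictly alternate in sign, and length 11 is optimal.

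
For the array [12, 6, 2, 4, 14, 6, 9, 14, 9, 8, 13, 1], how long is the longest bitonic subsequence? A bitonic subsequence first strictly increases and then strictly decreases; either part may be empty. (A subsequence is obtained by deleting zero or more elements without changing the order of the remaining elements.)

8

One longest bitonic subsequence is 2, 4, 6, 9, 14, 9, 8, 1 (positions 3,4,6,7,8,9,10,12): it rises to 14 then falls. Length 8 is optimal.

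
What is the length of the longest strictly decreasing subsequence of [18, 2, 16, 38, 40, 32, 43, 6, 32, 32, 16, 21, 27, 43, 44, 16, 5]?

Let dp[i] be the longest decreasing subsequence ending at position i. Then dp = [1, 2, 2, 1, 1, 2, 1, 3, 2, 2, 3, 3, 3, 1, 1, 4, 5].
The maximum is 5; one witness is 38, 32, 21, 16, 5 at positions 4,6,12,16,17.

5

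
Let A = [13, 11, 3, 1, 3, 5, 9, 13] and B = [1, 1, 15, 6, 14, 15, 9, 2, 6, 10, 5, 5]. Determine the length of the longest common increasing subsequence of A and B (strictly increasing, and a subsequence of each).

A longest common strictly increasing subsequence is 1, 9 (length 2); it appears in order in both A and B, and no longer such subsequence exists.

2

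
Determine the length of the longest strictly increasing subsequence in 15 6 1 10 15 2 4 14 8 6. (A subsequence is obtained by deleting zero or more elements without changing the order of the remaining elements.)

4

Let dp[i] be the longest increasing subsequence ending at position i. Then dp = [1, 1, 1, 2, 3, 2, 3, 4, 4, 4].
The maximum is 4; one witness is 1, 2, 4, 14 at positions 3,6,7,8.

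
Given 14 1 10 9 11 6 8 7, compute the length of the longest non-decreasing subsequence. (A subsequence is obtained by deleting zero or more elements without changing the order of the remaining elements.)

3

One longest non-decreasing subsequence is 1, 10, 11 (positions 2,3,5), of length 3; no longer one exists.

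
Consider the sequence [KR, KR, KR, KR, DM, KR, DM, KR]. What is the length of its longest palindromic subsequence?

Using dp[i][j] = 2 + dp[i+1][j−1] if the ends match, else max(dp[i+1][j], dp[i][j−1]):
dp[1][8] = 6. A witness is KR KR KR KR KR KR at positions 1,2,3,4,6,8.

6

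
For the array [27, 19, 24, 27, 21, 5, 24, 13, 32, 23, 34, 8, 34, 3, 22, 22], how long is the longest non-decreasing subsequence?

Scanning left to right, the best length ending at each element is: 27→1, 19→1, 24→2, 27→3, 21→2, 5→1, 24→3, 13→2, 32→4, 23→3, 34→5, 8→2, 34→6, 3→1, 22→3, 22→4.
So the longest non-decreasing subsequence has length 6, e.g. 19, 24, 27, 32, 34, 34.

6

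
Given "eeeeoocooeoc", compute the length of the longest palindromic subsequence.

7

One longest palindromic subsequence is eoocooe (positions 4,5,6,7,8,9,10); it reads the same forward and backward, and the interval DP gives dp[1][12] = 7.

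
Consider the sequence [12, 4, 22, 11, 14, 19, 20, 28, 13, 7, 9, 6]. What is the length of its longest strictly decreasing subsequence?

Let dp[i] be the longest decreasing subsequence ending at position i. Then dp = [1, 2, 1, 2, 2, 2, 2, 1, 3, 4, 4, 5].
The maximum is 5; one witness is 22, 14, 13, 7, 6 at positions 3,5,9,10,12.

5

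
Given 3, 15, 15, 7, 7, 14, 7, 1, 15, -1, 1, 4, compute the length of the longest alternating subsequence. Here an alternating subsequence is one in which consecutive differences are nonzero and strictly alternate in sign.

8

A longest alternating subsequence is 3, 15, 7, 14, 7, 15, -1, 1 (positions 1,2,4,6,7,9,10,11); its 7 consecutive differences strictly alternate in sign, and length 8 is optimal.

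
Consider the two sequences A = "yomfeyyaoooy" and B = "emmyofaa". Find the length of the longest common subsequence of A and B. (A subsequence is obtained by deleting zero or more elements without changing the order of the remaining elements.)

4

A longest common subsequence is yofa (length 4); the LCS DP confirms no longer common subsequence exists.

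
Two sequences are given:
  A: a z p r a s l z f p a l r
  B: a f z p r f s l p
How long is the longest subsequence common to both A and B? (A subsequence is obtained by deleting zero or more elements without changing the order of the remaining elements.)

Backtracking the LCS table gives one alignment: a (A1,B1) → z (A2,B3) → p (A3,B4) → r (A4,B5) → s (A6,B7) → l (A7,B8) → p (A10,B9).
So the longest common subsequence has length 7.

7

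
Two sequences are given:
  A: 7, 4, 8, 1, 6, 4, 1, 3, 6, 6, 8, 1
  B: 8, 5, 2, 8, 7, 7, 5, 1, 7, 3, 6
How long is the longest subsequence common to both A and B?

A longest common subsequence is 7, 1, 3, 6 (length 4); the LCS DP confirms no longer common subsequence exists.

4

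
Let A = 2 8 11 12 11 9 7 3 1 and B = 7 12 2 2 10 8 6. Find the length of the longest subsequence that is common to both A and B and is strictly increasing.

A longest common strictly increasing subsequence is 2, 8 (length 2); it appears in order in both A and B, and no longer such subsequence exists.

2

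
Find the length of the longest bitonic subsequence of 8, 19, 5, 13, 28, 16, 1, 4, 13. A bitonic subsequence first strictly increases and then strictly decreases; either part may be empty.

One longest bitonic subsequence is 8, 19, 28, 16, 13 (positions 1,2,5,6,9): it rises to 28 then falls. Length 5 is optimal.

5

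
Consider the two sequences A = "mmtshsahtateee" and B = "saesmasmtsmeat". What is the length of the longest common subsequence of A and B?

6

A longest common subsequence is mmtsat (length 6); the LCS DP confirms no longer common subsequence exists.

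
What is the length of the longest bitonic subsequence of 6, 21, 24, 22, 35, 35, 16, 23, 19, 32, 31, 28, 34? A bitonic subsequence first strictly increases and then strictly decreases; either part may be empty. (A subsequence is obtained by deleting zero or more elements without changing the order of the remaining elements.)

Let inc[i] be the LIS ending at i and dec[i] the longest strictly decreasing subsequence starting at i. inc = [1, 2, 3, 3, 4, 4, 2, 4, 3, 5, 5, 5, 6], dec = [1, 2, 3, 2, 4, 4, 1, 2, 1, 3, 2, 1, 1].
max_i inc[i]+dec[i]−1 = 7, with one witness 6, 21, 24, 35, 32, 31, 28.

7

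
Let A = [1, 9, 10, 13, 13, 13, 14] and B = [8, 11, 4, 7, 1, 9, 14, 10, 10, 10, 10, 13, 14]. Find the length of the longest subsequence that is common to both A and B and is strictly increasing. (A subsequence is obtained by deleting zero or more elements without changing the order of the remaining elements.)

5

A longest common strictly increasing subsequence is 1, 9, 10, 13, 14 (length 5); it appears in order in both A and B, and no longer such subsequence exists.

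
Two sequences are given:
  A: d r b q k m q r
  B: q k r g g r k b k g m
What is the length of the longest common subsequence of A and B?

A longest common subsequence is rbkm (length 4); the LCS DP confirms no longer common subsequence exists.

4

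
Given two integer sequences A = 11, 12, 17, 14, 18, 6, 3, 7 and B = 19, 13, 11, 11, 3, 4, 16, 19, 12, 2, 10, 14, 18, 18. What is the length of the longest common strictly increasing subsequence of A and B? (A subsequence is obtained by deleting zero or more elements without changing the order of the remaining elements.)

For each value that appears in both, track the longest common increasing run ending there.
The best achievable length is 4; one witness is 11, 12, 14, 18 (A-positions 1,2,4,5, B-positions 3,9,12,13).

4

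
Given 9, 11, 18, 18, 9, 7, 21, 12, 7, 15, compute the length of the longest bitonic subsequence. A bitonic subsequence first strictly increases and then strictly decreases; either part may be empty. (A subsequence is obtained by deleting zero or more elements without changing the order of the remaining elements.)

6

One longest bitonic subsequence is 9, 11, 18, 21, 12, 7 (positions 1,2,3,7,8,9): it rises to 21 then falls. Length 6 is optimal.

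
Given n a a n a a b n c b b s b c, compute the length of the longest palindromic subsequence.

One longest palindromic subsequence is naanaan (positions 1,2,3,4,5,6,8); it reads the same forward and backward, and the interval DP gives dp[1][14] = 7.

7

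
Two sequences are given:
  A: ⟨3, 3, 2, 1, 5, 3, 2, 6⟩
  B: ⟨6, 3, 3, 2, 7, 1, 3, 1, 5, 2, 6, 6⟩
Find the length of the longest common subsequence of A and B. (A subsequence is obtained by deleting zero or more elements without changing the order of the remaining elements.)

7

Backtracking the LCS table gives one alignment: 3 (A1,B2) → 3 (A2,B3) → 2 (A3,B4) → 1 (A4,B8) → 5 (A5,B9) → 2 (A7,B10) → 6 (A8,B12).
So the longest common subsequence has length 7.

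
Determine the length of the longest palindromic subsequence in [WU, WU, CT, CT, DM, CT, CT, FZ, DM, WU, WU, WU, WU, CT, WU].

9

Using dp[i][j] = 2 + dp[i+1][j−1] if the ends match, else max(dp[i+1][j], dp[i][j−1]):
dp[1][15] = 9. A witness is WU WU CT CT DM CT CT WU WU at positions 1,2,3,4,5,6,7,13,15.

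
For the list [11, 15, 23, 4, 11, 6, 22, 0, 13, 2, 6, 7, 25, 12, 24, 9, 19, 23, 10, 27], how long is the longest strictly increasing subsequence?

8

Let dp[i] be the longest increasing subsequence ending at position i. Then dp = [1, 2, 3, 1, 2, 2, 3, 1, 3, 2, 3, 4, 5, 5, 6, 5, 6, 7, 6, 8].
The maximum is 8; one witness is 0, 2, 6, 7, 12, 19, 23, 27 at positions 8,10,11,12,14,17,18,20.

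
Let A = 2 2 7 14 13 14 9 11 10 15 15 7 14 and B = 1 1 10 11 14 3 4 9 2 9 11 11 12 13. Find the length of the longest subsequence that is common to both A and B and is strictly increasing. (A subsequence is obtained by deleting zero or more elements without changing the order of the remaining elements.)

3

A longest common strictly increasing subsequence is 2, 9, 11 (length 3); it appears in order in both A and B, and no longer such subsequence exists.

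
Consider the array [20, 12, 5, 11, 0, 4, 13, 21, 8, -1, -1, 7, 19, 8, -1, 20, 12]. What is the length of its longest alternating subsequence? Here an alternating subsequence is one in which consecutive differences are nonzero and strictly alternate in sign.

10

Track the best alternating length ending on an up-step vs a down-step at each position: up/down = 1/1, 1/2, 1/2, 3/2, 1/4, 5/4, 5/2, 5/1, 5/6, 1/6, 1/6, 7/6, 7/6, 7/8, 1/8, 9/6, 9/10.
The maximum over both is 10; one such subsequence is 20, 5, 11, 0, 13, 8, 19, 8, 20, 12.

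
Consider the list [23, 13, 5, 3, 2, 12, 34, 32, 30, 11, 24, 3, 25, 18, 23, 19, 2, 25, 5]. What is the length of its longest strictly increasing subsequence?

5

Let dp[i] be the longest increasing subsequence ending at position i. Then dp = [1, 1, 1, 1, 1, 2, 3, 3, 3, 2, 3, 2, 4, 3, 4, 4, 1, 5, 3].
The maximum is 5; one witness is 5, 12, 18, 23, 25 at positions 3,6,14,15,18.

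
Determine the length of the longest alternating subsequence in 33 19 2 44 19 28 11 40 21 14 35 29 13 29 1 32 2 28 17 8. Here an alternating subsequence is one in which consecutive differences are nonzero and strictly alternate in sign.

Track the best alternating length ending on an up-step vs a down-step at each position: up/down = 1/1, 1/2, 1/2, 3/1, 3/4, 5/4, 3/6, 7/4, 7/8, 7/8, 9/8, 9/10, 7/10, 11/10, 1/12, 13/10, 13/14, 15/14, 15/16, 15/16.
The maximum over both is 16; one such subsequence is 33, 19, 44, 19, 28, 11, 40, 21, 35, 13, 29, 1, 32, 2, 28, 17.

16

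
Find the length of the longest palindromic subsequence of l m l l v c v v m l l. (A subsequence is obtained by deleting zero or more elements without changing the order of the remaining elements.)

7

One longest palindromic subsequence is llvvvll (positions 1,3,5,7,8,10,11); it reads the same forward and backward, and the interval DP gives dp[1][11] = 7.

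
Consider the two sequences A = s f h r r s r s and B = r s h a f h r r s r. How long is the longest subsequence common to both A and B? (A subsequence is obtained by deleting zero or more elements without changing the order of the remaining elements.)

7

A longest common subsequence is sfhrrsr (length 7); the LCS DP confirms no longer common subsequence exists.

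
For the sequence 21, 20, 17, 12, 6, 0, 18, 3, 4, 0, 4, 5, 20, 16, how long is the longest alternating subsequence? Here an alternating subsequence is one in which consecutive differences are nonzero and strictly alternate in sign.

Track the best alternating length ending on an up-step vs a down-step at each position: up/down = 1/1, 1/2, 1/2, 1/2, 1/2, 1/2, 3/2, 3/4, 5/4, 1/6, 7/4, 7/4, 7/2, 7/8.
The maximum over both is 8; one such subsequence is 21, 17, 18, 3, 4, 0, 20, 16.

8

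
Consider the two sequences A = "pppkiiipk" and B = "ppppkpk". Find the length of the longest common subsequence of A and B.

A longest common subsequence is pppkpk (length 6); the LCS DP confirms no longer common subsequence exists.

6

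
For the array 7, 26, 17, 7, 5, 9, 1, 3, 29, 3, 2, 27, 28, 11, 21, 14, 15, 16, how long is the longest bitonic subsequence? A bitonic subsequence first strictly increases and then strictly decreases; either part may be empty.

Let inc[i] be the LIS ending at i and dec[i] the longest strictly decreasing subsequence starting at i. inc = [1, 2, 2, 1, 1, 2, 1, 2, 3, 2, 2, 3, 4, 3, 4, 4, 5, 6], dec = [4, 6, 5, 4, 3, 3, 1, 2, 4, 2, 1, 3, 3, 1, 2, 1, 1, 1].
max_i inc[i]+dec[i]−1 = 7, with one witness 7, 26, 17, 7, 5, 3, 2.

7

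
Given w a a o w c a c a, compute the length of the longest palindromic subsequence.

One longest palindromic subsequence is acaca (positions 2,6,7,8,9); it reads the same forward and backward, and the interval DP gives dp[1][9] = 5.

5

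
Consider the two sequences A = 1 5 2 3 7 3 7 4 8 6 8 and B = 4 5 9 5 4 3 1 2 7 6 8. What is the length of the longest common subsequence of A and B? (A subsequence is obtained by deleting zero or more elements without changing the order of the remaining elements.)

A longest common subsequence is 1, 2, 7, 6, 8 (length 5); the LCS DP confirms no longer common subsequence exists.

5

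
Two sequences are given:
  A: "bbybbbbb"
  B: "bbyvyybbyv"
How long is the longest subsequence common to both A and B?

5

A longest common subsequence is bbybb (length 5); the LCS DP confirms no longer common subsequence exists.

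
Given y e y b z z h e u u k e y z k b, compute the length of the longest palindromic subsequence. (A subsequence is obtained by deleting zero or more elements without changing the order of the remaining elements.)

8

One longest palindromic subsequence is bzeuuezb (positions 4,6,8,9,10,12,14,16); it reads the same forward and backward, and the interval DP gives dp[1][16] = 8.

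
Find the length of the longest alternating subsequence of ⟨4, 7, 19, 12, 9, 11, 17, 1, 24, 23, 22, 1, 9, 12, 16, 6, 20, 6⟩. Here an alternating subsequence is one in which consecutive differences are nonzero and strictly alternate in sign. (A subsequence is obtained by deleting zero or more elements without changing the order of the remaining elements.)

Track the best alternating length ending on an up-step vs a down-step at each position: up/down = 1/1, 2/1, 2/1, 2/3, 2/3, 4/3, 4/3, 1/5, 6/1, 6/7, 6/7, 1/7, 8/7, 8/7, 8/7, 8/9, 10/7, 8/11.
The maximum over both is 11; one such subsequence is 4, 19, 9, 11, 1, 24, 1, 9, 6, 20, 6.

11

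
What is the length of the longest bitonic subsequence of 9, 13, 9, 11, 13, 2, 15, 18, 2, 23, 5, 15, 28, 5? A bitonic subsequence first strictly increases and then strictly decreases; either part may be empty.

One longest bitonic subsequence is 9, 11, 13, 15, 18, 23, 15, 5 (positions 1,4,5,7,8,10,12,14): it rises to 23 then falls. Length 8 is optimal.

8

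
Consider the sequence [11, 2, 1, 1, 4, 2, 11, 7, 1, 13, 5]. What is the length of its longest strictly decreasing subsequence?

Scanning left to right, the best length ending at each element is: 11→1, 2→2, 1→3, 1→3, 4→2, 2→3, 11→1, 7→2, 1→4, 13→1, 5→3.
So the longest decreasing subsequence has length 4, e.g. 11, 4, 2, 1.

4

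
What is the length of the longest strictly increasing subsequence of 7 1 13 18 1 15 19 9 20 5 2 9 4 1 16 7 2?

Let dp[i] be the longest increasing subsequence ending at position i. Then dp = [1, 1, 2, 3, 1, 3, 4, 2, 5, 2, 2, 3, 3, 1, 4, 4, 2].
The maximum is 5; one witness is 7, 13, 18, 19, 20 at positions 1,3,4,7,9.

5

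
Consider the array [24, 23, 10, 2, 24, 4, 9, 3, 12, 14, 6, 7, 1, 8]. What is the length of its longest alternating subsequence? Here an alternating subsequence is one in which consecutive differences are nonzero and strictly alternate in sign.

Track the best alternating length ending on an up-step vs a down-step at each position: up/down = 1/1, 1/2, 1/2, 1/2, 3/1, 3/4, 5/4, 3/6, 7/4, 7/4, 7/8, 9/8, 1/10, 11/8.
The maximum over both is 11; one such subsequence is 24, 23, 24, 4, 9, 3, 12, 6, 7, 1, 8.

11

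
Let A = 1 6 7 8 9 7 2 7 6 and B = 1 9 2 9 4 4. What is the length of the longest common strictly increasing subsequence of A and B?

2

A longest common strictly increasing subsequence is 1, 9 (length 2); it appears in order in both A and B, and no longer such subsequence exists.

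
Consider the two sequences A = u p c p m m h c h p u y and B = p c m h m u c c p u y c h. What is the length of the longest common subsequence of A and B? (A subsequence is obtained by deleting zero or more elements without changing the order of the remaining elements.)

8

Backtracking the LCS table gives one alignment: p (A2,B1) → c (A3,B2) → m (A5,B3) → m (A6,B5) → c (A8,B8) → p (A10,B9) → u (A11,B10) → y (A12,B11).
So the longest common subsequence has length 8.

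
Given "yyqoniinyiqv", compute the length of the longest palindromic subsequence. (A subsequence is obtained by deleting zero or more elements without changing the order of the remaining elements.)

6

One longest palindromic subsequence is qniinq (positions 3,5,6,7,8,11); it reads the same forward and backward, and the interval DP gives dp[1][12] = 6.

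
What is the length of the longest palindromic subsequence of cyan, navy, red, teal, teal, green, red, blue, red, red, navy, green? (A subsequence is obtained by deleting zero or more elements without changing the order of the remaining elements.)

7

One longest palindromic subsequence is navy red red blue red red navy (positions 2,3,7,8,9,10,11); it reads the same forward and backward, and the interval DP gives dp[1][12] = 7.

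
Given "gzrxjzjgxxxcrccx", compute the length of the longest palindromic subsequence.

One longest palindromic subsequence is rxjzjxr (positions 3,4,5,6,7,11,13); it reads the same forward and backward, and the interval DP gives dp[1][16] = 7.

7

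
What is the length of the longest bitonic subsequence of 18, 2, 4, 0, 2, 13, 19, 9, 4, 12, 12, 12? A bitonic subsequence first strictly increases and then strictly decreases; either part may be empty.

6

Let inc[i] be the LIS ending at i and dec[i] the longest strictly decreasing subsequence starting at i. inc = [1, 1, 2, 1, 2, 3, 4, 3, 3, 4, 4, 4], dec = [4, 2, 2, 1, 1, 3, 3, 2, 1, 1, 1, 1].
max_i inc[i]+dec[i]−1 = 6, with one witness 2, 4, 13, 19, 9, 4.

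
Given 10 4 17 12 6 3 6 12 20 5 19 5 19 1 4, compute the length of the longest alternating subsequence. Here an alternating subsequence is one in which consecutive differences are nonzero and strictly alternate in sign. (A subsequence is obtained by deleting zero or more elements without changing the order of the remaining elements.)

Track the best alternating length ending on an up-step vs a down-step at each position: up/down = 1/1, 1/2, 3/1, 3/4, 3/4, 1/4, 5/4, 5/4, 5/1, 5/6, 7/6, 5/8, 9/6, 1/10, 11/10.
The maximum over both is 11; one such subsequence is 10, 4, 17, 3, 6, 5, 19, 5, 19, 1, 4.

11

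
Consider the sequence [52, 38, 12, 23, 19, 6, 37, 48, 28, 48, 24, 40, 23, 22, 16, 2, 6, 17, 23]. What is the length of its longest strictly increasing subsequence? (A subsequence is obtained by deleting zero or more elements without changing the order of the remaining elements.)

4

One longest increasing subsequence is 12, 23, 37, 48 (positions 3,4,7,8), of length 4; no longer one exists.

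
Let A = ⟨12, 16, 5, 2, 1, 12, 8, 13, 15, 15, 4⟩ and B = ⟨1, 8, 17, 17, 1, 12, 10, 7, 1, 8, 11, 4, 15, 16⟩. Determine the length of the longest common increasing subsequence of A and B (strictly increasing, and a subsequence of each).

3

For each value that appears in both, track the longest common increasing run ending there.
The best achievable length is 3; one witness is 1, 8, 15 (A-positions 5,7,9, B-positions 1,2,13).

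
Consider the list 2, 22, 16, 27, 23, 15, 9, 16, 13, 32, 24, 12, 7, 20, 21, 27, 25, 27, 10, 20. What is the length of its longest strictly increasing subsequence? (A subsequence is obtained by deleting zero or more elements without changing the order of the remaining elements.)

7

Let dp[i] be the longest increasing subsequence ending at position i. Then dp = [1, 2, 2, 3, 3, 2, 2, 3, 3, 4, 4, 3, 2, 4, 5, 6, 6, 7, 3, 4].
The maximum is 7; one witness is 2, 15, 16, 20, 21, 25, 27 at positions 1,6,8,14,15,17,18.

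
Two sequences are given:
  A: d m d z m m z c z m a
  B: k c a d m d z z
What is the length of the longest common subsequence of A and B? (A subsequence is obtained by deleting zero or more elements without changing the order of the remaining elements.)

A longest common subsequence is dmdzz (length 5); the LCS DP confirms no longer common subsequence exists.

5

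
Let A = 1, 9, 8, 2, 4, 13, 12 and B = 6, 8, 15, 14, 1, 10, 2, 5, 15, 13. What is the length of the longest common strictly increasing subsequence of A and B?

3

A longest common strictly increasing subsequence is 1, 2, 13 (length 3); it appears in order in both A and B, and no longer such subsequence exists.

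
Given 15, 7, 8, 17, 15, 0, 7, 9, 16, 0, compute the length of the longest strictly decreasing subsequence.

4

One longest decreasing subsequence is 15, 8, 7, 0 (positions 1,3,7,10), of length 4; no longer one exists.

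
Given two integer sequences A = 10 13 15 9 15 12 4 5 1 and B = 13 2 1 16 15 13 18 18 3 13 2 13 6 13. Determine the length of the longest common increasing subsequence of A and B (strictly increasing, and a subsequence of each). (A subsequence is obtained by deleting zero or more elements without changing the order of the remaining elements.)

2

For each value that appears in both, track the longest common increasing run ending there.
The best achievable length is 2; one witness is 13, 15 (A-positions 2,3, B-positions 1,5).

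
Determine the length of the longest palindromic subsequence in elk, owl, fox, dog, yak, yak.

2

Using dp[i][j] = 2 + dp[i+1][j−1] if the ends match, else max(dp[i+1][j], dp[i][j−1]):
dp[1][6] = 2. A witness is yak yak at positions 5,6.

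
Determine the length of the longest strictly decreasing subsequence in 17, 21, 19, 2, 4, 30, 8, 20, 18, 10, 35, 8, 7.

6

Let dp[i] be the longest decreasing subsequence ending at position i. Then dp = [1, 1, 2, 3, 3, 1, 3, 2, 3, 4, 1, 5, 6].
The maximum is 6; one witness is 21, 19, 18, 10, 8, 7 at positions 2,3,9,10,12,13.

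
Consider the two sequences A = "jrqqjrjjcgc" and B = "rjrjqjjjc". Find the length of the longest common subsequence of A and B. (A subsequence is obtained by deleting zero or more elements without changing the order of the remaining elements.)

Backtracking the LCS table gives one alignment: j (A1,B2) → r (A2,B3) → q (A4,B5) → j (A5,B6) → j (A7,B7) → j (A8,B8) → c (A11,B9).
So the longest common subsequence has length 7.

7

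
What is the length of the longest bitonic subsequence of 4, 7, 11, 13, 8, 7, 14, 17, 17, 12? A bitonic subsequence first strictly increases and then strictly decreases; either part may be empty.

Let inc[i] be the LIS ending at i and dec[i] the longest strictly decreasing subsequence starting at i. inc = [1, 2, 3, 4, 3, 2, 5, 6, 6, 4], dec = [1, 1, 3, 3, 2, 1, 2, 2, 2, 1].
max_i inc[i]+dec[i]−1 = 7, with one witness 4, 7, 11, 13, 14, 17, 12.

7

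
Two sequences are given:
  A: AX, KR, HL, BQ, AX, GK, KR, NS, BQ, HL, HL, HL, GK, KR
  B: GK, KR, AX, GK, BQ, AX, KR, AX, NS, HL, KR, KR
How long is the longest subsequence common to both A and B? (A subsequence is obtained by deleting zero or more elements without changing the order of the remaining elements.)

7

Backtracking the LCS table gives one alignment: AX (A1,B3) → BQ (A4,B5) → AX (A5,B6) → KR (A7,B7) → NS (A8,B9) → HL (A10,B10) → KR (A14,B12).
So the longest common subsequence has length 7.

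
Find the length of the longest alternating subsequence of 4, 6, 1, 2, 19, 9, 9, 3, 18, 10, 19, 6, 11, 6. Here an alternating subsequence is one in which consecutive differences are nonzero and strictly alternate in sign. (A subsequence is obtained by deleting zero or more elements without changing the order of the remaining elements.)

11

Track the best alternating length ending on an up-step vs a down-step at each position: up/down = 1/1, 2/1, 1/3, 4/3, 4/1, 4/5, 4/5, 4/5, 6/5, 6/7, 8/1, 6/9, 10/9, 6/11.
The maximum over both is 11; one such subsequence is 4, 6, 1, 19, 9, 18, 10, 19, 6, 11, 6.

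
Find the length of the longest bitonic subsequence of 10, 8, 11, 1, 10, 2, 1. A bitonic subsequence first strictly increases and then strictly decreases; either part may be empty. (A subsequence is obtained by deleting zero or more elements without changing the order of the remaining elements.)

5

Let inc[i] be the LIS ending at i and dec[i] the longest strictly decreasing subsequence starting at i. inc = [1, 1, 2, 1, 2, 2, 1], dec = [4, 3, 4, 1, 3, 2, 1].
max_i inc[i]+dec[i]−1 = 5, with one witness 10, 11, 10, 2, 1.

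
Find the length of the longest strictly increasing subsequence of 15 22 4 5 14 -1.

Let dp[i] be the longest increasing subsequence ending at position i. Then dp = [1, 2, 1, 2, 3, 1].
The maximum is 3; one witness is 4, 5, 14 at positions 3,4,5.

3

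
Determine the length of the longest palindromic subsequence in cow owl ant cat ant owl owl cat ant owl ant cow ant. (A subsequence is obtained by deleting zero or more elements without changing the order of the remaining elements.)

10

One longest palindromic subsequence is cow owl ant cat owl owl cat ant owl cow (positions 1,2,3,4,6,7,8,9,10,12); it reads the same forward and backward, and the interval DP gives dp[1][13] = 10.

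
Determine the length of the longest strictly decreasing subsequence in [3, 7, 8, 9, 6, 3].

One longest decreasing subsequence is 7, 6, 3 (positions 2,5,6), of length 3; no longer one exists.

3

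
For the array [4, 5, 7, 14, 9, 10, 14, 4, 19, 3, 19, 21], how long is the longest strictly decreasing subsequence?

4

Scanning left to right, the best length ending at each element is: 4→1, 5→1, 7→1, 14→1, 9→2, 10→2, 14→1, 4→3, 19→1, 3→4, 19→1, 21→1.
So the longest decreasing subsequence has length 4, e.g. 14, 9, 4, 3.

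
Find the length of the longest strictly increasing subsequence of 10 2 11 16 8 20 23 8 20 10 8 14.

5

Scanning left to right, the best length ending at each element is: 10→1, 2→1, 11→2, 16→3, 8→2, 20→4, 23→5, 8→2, 20→4, 10→3, 8→2, 14→4.
So the longest increasing subsequence has length 5, e.g. 10, 11, 16, 20, 23.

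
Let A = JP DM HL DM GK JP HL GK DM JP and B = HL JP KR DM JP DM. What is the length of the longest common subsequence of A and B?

Backtracking the LCS table gives one alignment: JP (A1,B2) → DM (A4,B4) → JP (A6,B5) → DM (A9,B6).
So the longest common subsequence has length 4.

4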